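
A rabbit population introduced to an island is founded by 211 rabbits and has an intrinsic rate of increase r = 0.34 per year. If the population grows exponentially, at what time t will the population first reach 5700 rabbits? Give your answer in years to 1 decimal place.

Set N₀·e^(rt) = 5700: e^(0.34·t) = 5700/211 = 27.014.
0.34·t = ln(27.014) = 3.2964, so t = 3.2964/0.34 = 9.6952.

9.7 years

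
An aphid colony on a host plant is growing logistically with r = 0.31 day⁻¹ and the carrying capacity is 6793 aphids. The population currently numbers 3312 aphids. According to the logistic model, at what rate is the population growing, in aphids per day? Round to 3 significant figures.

dN/dt = rN(1 − N/K) = 0.31 × 3312 × (1 − 3312/6793).
1 − 3312/6793 = 0.51244; dN/dt = 0.31 × 3312 × 0.51244 = 526.13.

526 aphids per day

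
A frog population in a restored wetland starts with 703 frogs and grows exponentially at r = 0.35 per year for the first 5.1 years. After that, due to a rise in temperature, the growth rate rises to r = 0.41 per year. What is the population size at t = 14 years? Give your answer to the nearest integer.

161032 frogs

Phase 1: N(5.1) = 703·e^(0.35×5.1) = 703·e^1.785 = 4189.58.
Phase 2 runs for 14 − 5.1 = 8.9 years at r = 0.41.
N(14) = 4189.58·e^(0.41×8.9) = 4189.58·e^3.649 = 161032.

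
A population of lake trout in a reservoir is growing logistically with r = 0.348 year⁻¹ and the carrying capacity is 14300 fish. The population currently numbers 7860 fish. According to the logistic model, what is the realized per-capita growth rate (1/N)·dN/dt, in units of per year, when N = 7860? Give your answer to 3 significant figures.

(1/N)·dN/dt = r(1 − N/K) = 0.348 × (1 − 7860/14300).
= 0.348 × 0.45035 = 0.15672.

0.157 per year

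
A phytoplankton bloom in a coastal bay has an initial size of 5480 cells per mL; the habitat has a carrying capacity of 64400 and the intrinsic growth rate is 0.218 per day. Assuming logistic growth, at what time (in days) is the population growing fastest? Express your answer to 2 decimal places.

Logistic growth is fastest at N = K/2 = 32200.
A = (K − N₀)/N₀ = 10.752. Set K/(1 + A·e^(−rt)) = K/2 → A·e^(−rt) = 1.
e^(−0.218t) = 1/10.752 = 0.0930075, so t = ln(10.752)/0.218 = 2.3751/0.218 = 10.895.

10.89 days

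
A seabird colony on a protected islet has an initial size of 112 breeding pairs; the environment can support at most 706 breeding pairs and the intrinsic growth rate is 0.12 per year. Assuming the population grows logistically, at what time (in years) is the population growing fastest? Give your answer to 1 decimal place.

Logistic growth is fastest at N = K/2 = 353.
A = (K − N₀)/N₀ = 5.3036. Set K/(1 + A·e^(−rt)) = K/2 → A·e^(−rt) = 1.
e^(−0.12t) = 1/5.3036 = 0.188552, so t = ln(5.3036)/0.12 = 1.6684/0.12 = 13.903.

13.9 years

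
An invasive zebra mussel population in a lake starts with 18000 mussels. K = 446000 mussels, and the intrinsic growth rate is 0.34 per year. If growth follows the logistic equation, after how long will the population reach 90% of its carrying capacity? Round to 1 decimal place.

A = (K − N₀)/N₀ = (446000 − 18000)/18000 = 23.778.
Solve 446000/(1 + 23.778·e^(−0.34t)) = 401400: 1 + 23.778·e^(−0.34t) = 1.1111, so e^(−0.34t) = 0.0046729.
−0.34·t = ln(0.0046729) = -5.366, so t = 5.366/0.34 = 15.782.

15.8 years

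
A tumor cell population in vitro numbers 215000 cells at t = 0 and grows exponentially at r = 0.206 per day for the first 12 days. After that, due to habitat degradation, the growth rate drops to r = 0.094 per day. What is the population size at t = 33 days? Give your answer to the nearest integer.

18336301 cells

Phase 1: N(12) = 215000·e^(0.206×12) = 215000·e^2.472 = 2.546915×10^6.
Phase 2 runs for 33 − 12 = 21 days at r = 0.094.
N(33) = 2.546915×10^6·e^(0.094×21) = 2.546915×10^6·e^1.974 = 1.83363×10^7.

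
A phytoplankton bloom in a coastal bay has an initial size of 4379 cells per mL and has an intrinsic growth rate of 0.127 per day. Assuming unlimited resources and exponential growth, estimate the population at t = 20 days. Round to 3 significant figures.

55500 cells per mL

N(t) = N₀·e^(rt) = 4379 × e^(0.127×20) = 4379 × e^2.54.
e^2.54 ≈ 12.68, so N ≈ 4379 × 12.68 = 55524.3.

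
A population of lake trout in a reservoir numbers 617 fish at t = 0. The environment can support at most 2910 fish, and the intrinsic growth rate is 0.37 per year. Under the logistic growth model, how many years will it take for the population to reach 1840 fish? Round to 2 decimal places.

5.01 years

A = (K − N₀)/N₀ = (2910 − 617)/617 = 3.7164.
Solve 2910/(1 + 3.7164·e^(−0.37t)) = 1840: 1 + 3.7164·e^(−0.37t) = 1.5815, so e^(−0.37t) = 0.156476.
−0.37·t = ln(0.156476) = -1.8549, so t = 1.8549/0.37 = 5.0131.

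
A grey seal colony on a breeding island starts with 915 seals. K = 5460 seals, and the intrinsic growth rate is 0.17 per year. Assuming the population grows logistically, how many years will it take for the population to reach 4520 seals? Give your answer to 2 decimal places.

18.67 years

A = (K − N₀)/N₀ = (5460 − 915)/915 = 4.9672.
Solve 5460/(1 + 4.9672·e^(−0.17t)) = 4520: 1 + 4.9672·e^(−0.17t) = 1.208, so e^(−0.17t) = 0.0418675.
−0.17·t = ln(0.0418675) = -3.1732, so t = 3.1732/0.17 = 18.666.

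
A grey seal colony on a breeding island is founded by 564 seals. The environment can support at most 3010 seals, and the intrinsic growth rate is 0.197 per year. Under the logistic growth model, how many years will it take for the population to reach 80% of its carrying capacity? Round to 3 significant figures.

14.5 years

A = (K − N₀)/N₀ = (3010 − 564)/564 = 4.3369.
Solve 3010/(1 + 4.3369·e^(−0.197t)) = 2408: 1 + 4.3369·e^(−0.197t) = 1.25, so e^(−0.197t) = 0.0576451.
−0.197·t = ln(0.0576451) = -2.8534, so t = 2.8534/0.197 = 14.485.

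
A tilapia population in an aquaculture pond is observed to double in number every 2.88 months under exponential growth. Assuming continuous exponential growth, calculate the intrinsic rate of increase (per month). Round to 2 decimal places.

0.24 per month

r = ln(2)/t_d = 0.6931/2.88 = 0.24068.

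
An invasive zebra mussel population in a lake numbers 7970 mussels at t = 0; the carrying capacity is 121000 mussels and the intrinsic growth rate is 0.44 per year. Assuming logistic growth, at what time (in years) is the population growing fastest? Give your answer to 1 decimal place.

6.0 years

Logistic growth is fastest at N = K/2 = 60500.
A = (K − N₀)/N₀ = 14.182. Set K/(1 + A·e^(−rt)) = K/2 → A·e^(−rt) = 1.
e^(−0.44t) = 1/14.182 = 0.0705123, so t = ln(14.182)/0.44 = 2.652/0.44 = 6.0272.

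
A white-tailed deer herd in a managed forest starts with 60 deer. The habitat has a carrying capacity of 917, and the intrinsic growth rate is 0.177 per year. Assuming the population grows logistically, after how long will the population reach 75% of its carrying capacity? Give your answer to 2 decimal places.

21.23 years

A = (K − N₀)/N₀ = (917 − 60)/60 = 14.283.
Solve 917/(1 + 14.283·e^(−0.177t)) = 687.75: 1 + 14.283·e^(−0.177t) = 1.3333, so e^(−0.177t) = 0.0233372.
−0.177·t = ln(0.0233372) = -3.7577, so t = 3.7577/0.177 = 21.23.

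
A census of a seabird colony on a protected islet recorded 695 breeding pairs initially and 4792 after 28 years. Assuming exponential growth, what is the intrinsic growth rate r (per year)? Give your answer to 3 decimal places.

From N(t) = N₀·e^(rt): e^(r·28) = 4792/695 = 6.895.
r·28 = ln(6.895) = 1.9308, so r = 1.9308/28 = 0.068957.

0.069 per year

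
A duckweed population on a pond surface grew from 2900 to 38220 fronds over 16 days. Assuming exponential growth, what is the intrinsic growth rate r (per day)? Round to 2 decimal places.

0.16 per day

From N(t) = N₀·e^(rt): e^(r·16) = 38220/2900 = 13.179.
r·16 = ln(13.179) = 2.5786, so r = 2.5786/16 = 0.16117.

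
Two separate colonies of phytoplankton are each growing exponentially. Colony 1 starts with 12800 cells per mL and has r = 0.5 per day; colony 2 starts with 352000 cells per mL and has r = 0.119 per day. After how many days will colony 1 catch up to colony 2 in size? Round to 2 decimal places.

8.70 days

Set 12800·e^(0.5t) = 352000·e^(0.119t).
e^((0.5 − 0.119)t) = 352000/12800 → e^(0.381·t) = 27.5.
0.381·t = ln(27.5) = 3.3142, so t = 3.3142/0.381 = 8.6987.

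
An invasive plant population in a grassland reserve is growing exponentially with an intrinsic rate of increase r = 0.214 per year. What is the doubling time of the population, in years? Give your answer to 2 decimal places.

Doubling time t_d = ln(2)/r = 0.6931/0.214 = 3.239.

3.24 years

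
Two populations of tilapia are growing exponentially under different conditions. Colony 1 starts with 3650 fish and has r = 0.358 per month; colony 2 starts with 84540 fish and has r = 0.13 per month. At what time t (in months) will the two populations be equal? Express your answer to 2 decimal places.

13.78 months

Set 3650·e^(0.358t) = 84540·e^(0.13t).
e^((0.358 − 0.13)t) = 84540/3650 → e^(0.228·t) = 23.162.
0.228·t = ln(23.162) = 3.1425, so t = 3.1425/0.228 = 13.783.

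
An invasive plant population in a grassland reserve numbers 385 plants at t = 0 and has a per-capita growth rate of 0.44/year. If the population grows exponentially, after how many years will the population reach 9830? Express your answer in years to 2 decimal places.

7.36 years

Set N₀·e^(rt) = 9830: e^(0.44·t) = 9830/385 = 25.532.
0.44·t = ln(25.532) = 3.24, so t = 3.24/0.44 = 7.3635.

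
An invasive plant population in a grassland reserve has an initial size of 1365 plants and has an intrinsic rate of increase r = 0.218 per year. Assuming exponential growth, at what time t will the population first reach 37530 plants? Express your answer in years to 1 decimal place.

Set N₀·e^(rt) = 37530: e^(0.218·t) = 37530/1365 = 27.495.
0.218·t = ln(27.495) = 3.314, so t = 3.314/0.218 = 15.202.

15.2 years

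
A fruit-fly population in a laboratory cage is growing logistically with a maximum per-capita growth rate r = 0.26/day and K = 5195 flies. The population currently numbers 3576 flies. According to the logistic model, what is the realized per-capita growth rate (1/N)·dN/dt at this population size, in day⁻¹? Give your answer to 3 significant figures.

0.0810 per day

(1/N)·dN/dt = r(1 − N/K) = 0.26 × (1 − 3576/5195).
= 0.26 × 0.31165 = 0.081028.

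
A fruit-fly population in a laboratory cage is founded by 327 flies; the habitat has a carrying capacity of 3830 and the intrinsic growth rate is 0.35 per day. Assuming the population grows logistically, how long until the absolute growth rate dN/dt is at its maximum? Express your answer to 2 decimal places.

Logistic growth is fastest at N = K/2 = 1915.
A = (K − N₀)/N₀ = 10.713. Set K/(1 + A·e^(−rt)) = K/2 → A·e^(−rt) = 1.
e^(−0.35t) = 1/10.713 = 0.0933486, so t = ln(10.713)/0.35 = 2.3714/0.35 = 6.7755.

6.78 days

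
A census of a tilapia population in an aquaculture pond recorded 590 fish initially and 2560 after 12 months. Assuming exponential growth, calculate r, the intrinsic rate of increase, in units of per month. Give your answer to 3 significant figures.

0.122 per month

From N(t) = N₀·e^(rt): e^(r·12) = 2560/590 = 4.339.
r·12 = ln(4.339) = 1.4676, so r = 1.4676/12 = 0.1223.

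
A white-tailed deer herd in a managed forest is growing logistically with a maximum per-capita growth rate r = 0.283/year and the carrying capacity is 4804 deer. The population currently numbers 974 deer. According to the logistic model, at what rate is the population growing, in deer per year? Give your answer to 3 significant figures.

dN/dt = rN(1 − N/K) = 0.283 × 974 × (1 − 974/4804).
1 − 974/4804 = 0.79725; dN/dt = 0.283 × 974 × 0.79725 = 219.76.

220 deer per year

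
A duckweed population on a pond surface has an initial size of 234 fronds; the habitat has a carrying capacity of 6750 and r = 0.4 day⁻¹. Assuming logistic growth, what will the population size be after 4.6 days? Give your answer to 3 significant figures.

1240 fronds

A = (K − N₀)/N₀ = (6750 − 234)/234 = 27.846.
N(t) = K/(1 + A·e^(−rt)) = 6750/(1 + 27.846×e^(−0.4×4.6)).
e^(−1.84) = 0.15882; denominator = 1 + 27.846×0.15882 = 5.4225.
N = 6750/5.4225 = 1244.82.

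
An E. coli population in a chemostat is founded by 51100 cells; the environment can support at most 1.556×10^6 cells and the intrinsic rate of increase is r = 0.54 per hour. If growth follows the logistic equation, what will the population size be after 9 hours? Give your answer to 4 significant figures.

A = (K − N₀)/N₀ = (1.556×10^6 − 51100)/51100 = 29.45.
N(t) = K/(1 + A·e^(−rt)) = 1.556×10^6/(1 + 29.45×e^(−0.54×9)).
e^(−4.86) = 0.0077505; denominator = 1 + 29.45×0.0077505 = 1.2283.
N = 1.556×10^6/1.2283 = 1.26684×10^6.

1267000 cells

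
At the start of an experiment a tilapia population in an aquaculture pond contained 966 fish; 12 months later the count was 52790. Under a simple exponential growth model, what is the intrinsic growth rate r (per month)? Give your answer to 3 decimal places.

From N(t) = N₀·e^(rt): e^(r·12) = 52790/966 = 54.648.
r·12 = ln(54.648) = 4.0009, so r = 4.0009/12 = 0.33341.

0.333 per month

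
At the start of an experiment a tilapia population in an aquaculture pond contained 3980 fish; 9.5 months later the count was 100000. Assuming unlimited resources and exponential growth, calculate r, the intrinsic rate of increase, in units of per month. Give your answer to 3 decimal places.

From N(t) = N₀·e^(rt): e^(r·9.5) = 100000/3980 = 25.126.
r·9.5 = ln(25.126) = 3.2239, so r = 3.2239/9.5 = 0.33936.

0.339 per month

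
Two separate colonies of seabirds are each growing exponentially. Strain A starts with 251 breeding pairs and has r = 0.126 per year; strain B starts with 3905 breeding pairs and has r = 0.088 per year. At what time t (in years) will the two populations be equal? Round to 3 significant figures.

Set 251·e^(0.126t) = 3905·e^(0.088t).
e^((0.126 − 0.088)t) = 3905/251 → e^(0.038·t) = 15.558.
0.038·t = ln(15.558) = 2.7446, so t = 2.7446/0.038 = 72.225.

72.2 years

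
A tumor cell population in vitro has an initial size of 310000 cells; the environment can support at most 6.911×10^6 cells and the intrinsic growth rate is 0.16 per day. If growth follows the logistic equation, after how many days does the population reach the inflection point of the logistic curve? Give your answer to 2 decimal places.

19.12 days

Logistic growth is fastest at N = K/2 = 3.4555×10^6.
A = (K − N₀)/N₀ = 21.294. Set K/(1 + A·e^(−rt)) = K/2 → A·e^(−rt) = 1.
e^(−0.16t) = 1/21.294 = 0.0469626, so t = ln(21.294)/0.16 = 3.0584/0.16 = 19.115.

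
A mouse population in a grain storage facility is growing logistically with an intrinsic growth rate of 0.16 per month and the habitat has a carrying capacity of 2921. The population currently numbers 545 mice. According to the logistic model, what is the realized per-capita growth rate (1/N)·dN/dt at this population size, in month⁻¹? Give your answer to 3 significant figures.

0.130 per month

(1/N)·dN/dt = r(1 − N/K) = 0.16 × (1 − 545/2921).
= 0.16 × 0.81342 = 0.13015.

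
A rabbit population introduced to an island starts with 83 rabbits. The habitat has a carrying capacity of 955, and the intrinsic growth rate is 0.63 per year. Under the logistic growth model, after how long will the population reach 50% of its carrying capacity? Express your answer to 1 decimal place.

A = (K − N₀)/N₀ = (955 − 83)/83 = 10.506.
Solve 955/(1 + 10.506·e^(−0.63t)) = 477.5: 1 + 10.506·e^(−0.63t) = 2, so e^(−0.63t) = 0.0951835.
−0.63·t = ln(0.0951835) = -2.3519, so t = 2.3519/0.63 = 3.7333.

3.7 years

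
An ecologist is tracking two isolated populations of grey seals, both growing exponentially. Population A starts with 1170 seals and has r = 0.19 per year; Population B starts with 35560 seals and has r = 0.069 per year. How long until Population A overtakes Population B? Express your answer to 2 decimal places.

28.22 years

Set 1170·e^(0.19t) = 35560·e^(0.069t).
e^((0.19 − 0.069)t) = 35560/1170 → e^(0.121·t) = 30.393.
0.121·t = ln(30.393) = 3.4142, so t = 3.4142/0.121 = 28.217.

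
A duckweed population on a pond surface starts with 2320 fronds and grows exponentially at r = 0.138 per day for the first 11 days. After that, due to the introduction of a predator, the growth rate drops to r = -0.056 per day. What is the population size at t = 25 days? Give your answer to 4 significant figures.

4833 fronds

Phase 1: N(11) = 2320·e^(0.138×11) = 2320·e^1.518 = 10586.4.
Phase 2 runs for 25 − 11 = 14 days at r = -0.056.
N(25) = 10586.4·e^(-0.056×14) = 10586.4·e^-0.784 = 4833.48.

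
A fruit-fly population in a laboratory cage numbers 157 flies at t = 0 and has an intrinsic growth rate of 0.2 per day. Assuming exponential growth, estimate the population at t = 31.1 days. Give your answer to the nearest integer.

78924 flies

N(t) = N₀·e^(rt) = 157 × e^(0.2×31.1) = 157 × e^6.22.
e^6.22 ≈ 502.7, so N ≈ 157 × 502.7 = 78924.4.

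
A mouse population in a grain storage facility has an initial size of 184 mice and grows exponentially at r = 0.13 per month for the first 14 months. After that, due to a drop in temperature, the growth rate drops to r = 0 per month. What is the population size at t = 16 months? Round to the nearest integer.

1136 mice

Phase 1: N(14) = 184·e^(0.13×14) = 184·e^1.82 = 1135.62.
Phase 2 runs for 16 − 14 = 2 months at r = 0.
N(16) = 1135.62·e^(0×2) = 1135.62·e^-0 = 1135.62.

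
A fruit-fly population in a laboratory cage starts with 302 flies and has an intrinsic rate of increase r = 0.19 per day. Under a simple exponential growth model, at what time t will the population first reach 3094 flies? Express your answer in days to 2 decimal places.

12.25 days

Set N₀·e^(rt) = 3094: e^(0.19·t) = 3094/302 = 10.245.
0.19·t = ln(10.245) = 2.3268, so t = 2.3268/0.19 = 12.246.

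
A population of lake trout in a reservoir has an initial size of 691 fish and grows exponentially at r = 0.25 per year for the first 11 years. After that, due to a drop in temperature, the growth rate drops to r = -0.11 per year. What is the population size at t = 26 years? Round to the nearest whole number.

Phase 1: N(11) = 691·e^(0.25×11) = 691·e^2.75 = 10809.1.
Phase 2 runs for 26 − 11 = 15 years at r = -0.11.
N(26) = 10809.1·e^(-0.11×15) = 10809.1·e^-1.65 = 2075.88.

2076 fish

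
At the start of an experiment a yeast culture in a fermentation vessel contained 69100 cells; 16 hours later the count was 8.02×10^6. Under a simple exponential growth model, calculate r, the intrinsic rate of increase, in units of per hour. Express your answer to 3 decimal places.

0.297 per hour

From N(t) = N₀·e^(rt): e^(r·16) = 8.02×10^6/69100 = 116.06.
r·16 = ln(116.06) = 4.7541, so r = 4.7541/16 = 0.29713.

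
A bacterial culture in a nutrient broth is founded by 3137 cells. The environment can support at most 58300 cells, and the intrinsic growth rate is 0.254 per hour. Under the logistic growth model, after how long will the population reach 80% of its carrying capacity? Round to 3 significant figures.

16.7 hours

A = (K − N₀)/N₀ = (58300 − 3137)/3137 = 17.585.
Solve 58300/(1 + 17.585·e^(−0.254t)) = 46640: 1 + 17.585·e^(−0.254t) = 1.25, so e^(−0.254t) = 0.014217.
−0.254·t = ln(0.014217) = -4.2533, so t = 4.2533/0.254 = 16.745.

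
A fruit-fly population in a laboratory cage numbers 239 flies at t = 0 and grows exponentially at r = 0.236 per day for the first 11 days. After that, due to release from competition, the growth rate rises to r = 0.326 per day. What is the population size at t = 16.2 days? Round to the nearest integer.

Phase 1: N(11) = 239·e^(0.236×11) = 239·e^2.596 = 3204.99.
Phase 2 runs for 16.2 − 11 = 5.2 days at r = 0.326.
N(16.2) = 3204.99·e^(0.326×5.2) = 3204.99·e^1.695 = 17459.9.

17460 flies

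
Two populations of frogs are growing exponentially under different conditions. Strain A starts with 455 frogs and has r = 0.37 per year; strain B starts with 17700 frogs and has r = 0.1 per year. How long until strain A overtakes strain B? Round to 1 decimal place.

Set 455·e^(0.37t) = 17700·e^(0.1t).
e^((0.37 − 0.1)t) = 17700/455 → e^(0.27·t) = 38.901.
0.27·t = ln(38.901) = 3.661, so t = 3.661/0.27 = 13.559.

13.6 years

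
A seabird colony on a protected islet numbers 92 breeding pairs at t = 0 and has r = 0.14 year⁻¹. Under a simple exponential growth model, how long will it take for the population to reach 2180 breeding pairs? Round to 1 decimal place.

22.6 years

Set N₀·e^(rt) = 2180: e^(0.14·t) = 2180/92 = 23.696.
0.14·t = ln(23.696) = 3.1653, so t = 3.1653/0.14 = 22.609.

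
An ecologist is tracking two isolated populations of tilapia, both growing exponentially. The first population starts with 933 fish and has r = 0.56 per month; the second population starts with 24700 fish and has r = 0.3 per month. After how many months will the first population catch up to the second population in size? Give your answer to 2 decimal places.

Set 933·e^(0.56t) = 24700·e^(0.3t).
e^((0.56 − 0.3)t) = 24700/933 → e^(0.26·t) = 26.474.
0.26·t = ln(26.474) = 3.2762, so t = 3.2762/0.26 = 12.601.

12.60 months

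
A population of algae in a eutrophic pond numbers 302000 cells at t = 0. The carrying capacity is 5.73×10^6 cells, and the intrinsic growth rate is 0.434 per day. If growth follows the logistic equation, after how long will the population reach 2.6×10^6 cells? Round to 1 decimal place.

A = (K − N₀)/N₀ = (5.73×10^6 − 302000)/302000 = 17.974.
Solve 5.73×10^6/(1 + 17.974·e^(−0.434t)) = 2.6×10^6: 1 + 17.974·e^(−0.434t) = 2.2038, so e^(−0.434t) = 0.0669789.
−0.434·t = ln(0.0669789) = -2.7034, so t = 2.7034/0.434 = 6.229.

6.2 days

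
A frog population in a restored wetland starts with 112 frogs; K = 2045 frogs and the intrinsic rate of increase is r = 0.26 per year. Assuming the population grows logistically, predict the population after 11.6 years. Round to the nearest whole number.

1108 frogs

A = (K − N₀)/N₀ = (2045 − 112)/112 = 17.259.
N(t) = K/(1 + A·e^(−rt)) = 2045/(1 + 17.259×e^(−0.26×11.6)).
e^(−3.016) = 0.048997; denominator = 1 + 17.259×0.048997 = 1.8456.
N = 2045/1.8456 = 1108.02.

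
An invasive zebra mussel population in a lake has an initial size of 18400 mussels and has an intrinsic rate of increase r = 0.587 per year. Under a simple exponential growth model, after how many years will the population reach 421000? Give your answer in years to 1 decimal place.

Set N₀·e^(rt) = 421000: e^(0.587·t) = 421000/18400 = 22.88.
0.587·t = ln(22.88) = 3.1303, so t = 3.1303/0.587 = 5.3327.

5.3 years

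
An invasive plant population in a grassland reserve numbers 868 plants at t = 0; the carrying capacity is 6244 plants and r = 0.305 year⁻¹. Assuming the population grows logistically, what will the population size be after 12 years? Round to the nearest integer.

A = (K − N₀)/N₀ = (6244 − 868)/868 = 6.1935.
N(t) = K/(1 + A·e^(−rt)) = 6244/(1 + 6.1935×e^(−0.305×12)).
e^(−3.66) = 0.025733; denominator = 1 + 6.1935×0.025733 = 1.1594.
N = 6244/1.1594 = 5385.66.

5386 plants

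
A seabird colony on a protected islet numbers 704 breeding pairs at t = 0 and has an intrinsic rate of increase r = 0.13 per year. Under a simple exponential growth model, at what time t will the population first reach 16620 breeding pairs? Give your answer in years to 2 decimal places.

Set N₀·e^(rt) = 16620: e^(0.13·t) = 16620/704 = 23.608.
0.13·t = ln(23.608) = 3.1616, so t = 3.1616/0.13 = 24.32.

24.32 years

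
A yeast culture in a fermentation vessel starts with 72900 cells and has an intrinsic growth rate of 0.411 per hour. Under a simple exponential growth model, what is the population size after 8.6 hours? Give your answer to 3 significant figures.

2500000 cells

N(t) = N₀·e^(rt) = 72900 × e^(0.411×8.6) = 72900 × e^3.535.
e^3.535 ≈ 34.281, so N ≈ 72900 × 34.281 = 2.499107×10^6.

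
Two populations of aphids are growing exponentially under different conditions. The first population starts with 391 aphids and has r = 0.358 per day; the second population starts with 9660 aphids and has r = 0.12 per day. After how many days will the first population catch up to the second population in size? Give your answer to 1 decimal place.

Set 391·e^(0.358t) = 9660·e^(0.12t).
e^((0.358 − 0.12)t) = 9660/391 → e^(0.238·t) = 24.706.
0.238·t = ln(24.706) = 3.207, so t = 3.207/0.238 = 13.475.

13.5 days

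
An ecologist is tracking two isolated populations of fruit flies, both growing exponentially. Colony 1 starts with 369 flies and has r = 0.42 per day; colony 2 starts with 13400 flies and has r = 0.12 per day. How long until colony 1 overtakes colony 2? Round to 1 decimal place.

12.0 days

Set 369·e^(0.42t) = 13400·e^(0.12t).
e^((0.42 − 0.12)t) = 13400/369 → e^(0.3·t) = 36.314.
0.3·t = ln(36.314) = 3.5922, so t = 3.5922/0.3 = 11.974.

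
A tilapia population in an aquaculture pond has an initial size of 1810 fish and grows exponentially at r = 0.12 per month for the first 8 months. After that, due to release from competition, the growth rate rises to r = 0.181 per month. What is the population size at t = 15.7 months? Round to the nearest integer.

19049 fish

Phase 1: N(8) = 1810·e^(0.12×8) = 1810·e^0.96 = 4727.17.
Phase 2 runs for 15.7 − 8 = 7.7 months at r = 0.181.
N(15.7) = 4727.17·e^(0.181×7.7) = 4727.17·e^1.394 = 19049.2.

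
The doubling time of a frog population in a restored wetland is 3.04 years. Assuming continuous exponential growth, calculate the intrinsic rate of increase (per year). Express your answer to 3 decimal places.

r = ln(2)/t_d = 0.6931/3.04 = 0.22801.

0.228 per year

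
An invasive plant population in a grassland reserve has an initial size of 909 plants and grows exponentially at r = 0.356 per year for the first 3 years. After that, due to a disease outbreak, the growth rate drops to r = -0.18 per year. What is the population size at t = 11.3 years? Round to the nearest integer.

Phase 1: N(3) = 909·e^(0.356×3) = 909·e^1.068 = 2644.79.
Phase 2 runs for 11.3 − 3 = 8.3 years at r = -0.18.
N(11.3) = 2644.79·e^(-0.18×8.3) = 2644.79·e^-1.494 = 593.683.

594 plants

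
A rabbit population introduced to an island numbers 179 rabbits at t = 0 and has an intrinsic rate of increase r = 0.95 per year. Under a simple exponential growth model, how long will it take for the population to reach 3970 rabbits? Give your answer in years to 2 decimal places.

Set N₀·e^(rt) = 3970: e^(0.95·t) = 3970/179 = 22.179.
0.95·t = ln(22.179) = 3.0991, so t = 3.0991/0.95 = 3.2622.

3.26 years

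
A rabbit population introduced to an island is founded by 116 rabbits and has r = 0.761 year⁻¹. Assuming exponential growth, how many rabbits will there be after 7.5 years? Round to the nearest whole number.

N(t) = N₀·e^(rt) = 116 × e^(0.761×7.5) = 116 × e^5.708.
e^5.708 ≈ 301.12, so N ≈ 116 × 301.12 = 34929.6.

34930 rabbits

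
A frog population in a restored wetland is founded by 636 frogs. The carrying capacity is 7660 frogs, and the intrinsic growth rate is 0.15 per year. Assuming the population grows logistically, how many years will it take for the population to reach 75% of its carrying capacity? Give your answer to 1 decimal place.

A = (K − N₀)/N₀ = (7660 − 636)/636 = 11.044.
Solve 7660/(1 + 11.044·e^(−0.15t)) = 5745: 1 + 11.044·e^(−0.15t) = 1.3333, so e^(−0.15t) = 0.0301822.
−0.15·t = ln(0.0301822) = -3.5005, so t = 3.5005/0.15 = 23.337.

23.3 years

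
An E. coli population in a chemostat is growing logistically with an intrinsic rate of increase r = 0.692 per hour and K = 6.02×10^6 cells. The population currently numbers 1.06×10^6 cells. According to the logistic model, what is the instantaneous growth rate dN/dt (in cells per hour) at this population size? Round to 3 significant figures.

dN/dt = rN(1 − N/K) = 0.692 × 1.06×10^6 × (1 − 1.06×10^6/6.02×10^6).
1 − 1.06×10^6/6.02×10^6 = 0.82392; dN/dt = 0.692 × 1.06×10^6 × 0.82392 = 6.04362×10^5.

604000 cells per hour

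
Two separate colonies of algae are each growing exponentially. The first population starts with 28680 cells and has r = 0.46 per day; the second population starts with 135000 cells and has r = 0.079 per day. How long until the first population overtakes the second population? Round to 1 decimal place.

Set 28680·e^(0.46t) = 135000·e^(0.079t).
e^((0.46 − 0.079)t) = 135000/28680 → e^(0.381·t) = 4.7071.
0.381·t = ln(4.7071) = 1.5491, so t = 1.5491/0.381 = 4.0658.

4.1 days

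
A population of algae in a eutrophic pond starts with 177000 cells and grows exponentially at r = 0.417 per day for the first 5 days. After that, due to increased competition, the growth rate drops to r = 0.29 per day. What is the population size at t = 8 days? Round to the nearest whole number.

3398705 cells

Phase 1: N(5) = 177000·e^(0.417×5) = 177000·e^2.085 = 1.423893×10^6.
Phase 2 runs for 8 − 5 = 3 days at r = 0.29.
N(8) = 1.423893×10^6·e^(0.29×3) = 1.423893×10^6·e^0.87 = 3.398705×10^6.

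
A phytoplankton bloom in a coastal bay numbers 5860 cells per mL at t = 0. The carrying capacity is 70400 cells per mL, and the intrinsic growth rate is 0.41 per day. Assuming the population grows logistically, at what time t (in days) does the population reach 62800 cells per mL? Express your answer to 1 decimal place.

A = (K − N₀)/N₀ = (70400 − 5860)/5860 = 11.014.
Solve 70400/(1 + 11.014·e^(−0.41t)) = 62800: 1 + 11.014·e^(−0.41t) = 1.121, so e^(−0.41t) = 0.0109881.
−0.41·t = ln(0.0109881) = -4.5109, so t = 4.5109/0.41 = 11.002.

11.0 days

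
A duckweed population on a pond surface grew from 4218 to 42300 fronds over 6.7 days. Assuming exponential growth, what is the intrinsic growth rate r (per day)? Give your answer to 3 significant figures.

From N(t) = N₀·e^(rt): e^(r·6.7) = 42300/4218 = 10.028.
r·6.7 = ln(10.028) = 2.3054, so r = 2.3054/6.7 = 0.34409.

0.344 per day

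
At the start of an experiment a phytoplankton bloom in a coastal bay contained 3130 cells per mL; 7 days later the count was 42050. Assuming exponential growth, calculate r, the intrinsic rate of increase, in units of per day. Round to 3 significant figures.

0.371 per day

From N(t) = N₀·e^(rt): e^(r·7) = 42050/3130 = 13.435.
r·7 = ln(13.435) = 2.5978, so r = 2.5978/7 = 0.37112.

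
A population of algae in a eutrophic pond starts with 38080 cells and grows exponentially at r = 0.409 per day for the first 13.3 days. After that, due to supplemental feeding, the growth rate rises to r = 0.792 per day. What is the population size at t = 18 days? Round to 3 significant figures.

363000000 cells

Phase 1: N(13.3) = 38080·e^(0.409×13.3) = 38080·e^5.44 = 8.772606×10^6.
Phase 2 runs for 18 − 13.3 = 4.7 days at r = 0.792.
N(18) = 8.772606×10^6·e^(0.792×4.7) = 8.772606×10^6·e^3.722 = 3.628661×10^8.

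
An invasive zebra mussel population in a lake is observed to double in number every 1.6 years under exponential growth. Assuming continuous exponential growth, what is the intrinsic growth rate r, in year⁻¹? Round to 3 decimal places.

0.433 per year

r = ln(2)/t_d = 0.6931/1.6 = 0.43322.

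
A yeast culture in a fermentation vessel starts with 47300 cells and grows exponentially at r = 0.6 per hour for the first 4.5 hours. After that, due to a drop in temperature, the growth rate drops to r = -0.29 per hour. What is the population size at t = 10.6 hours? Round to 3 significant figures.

Phase 1: N(4.5) = 47300·e^(0.6×4.5) = 47300·e^2.7 = 703811.
Phase 2 runs for 10.6 − 4.5 = 6.1 hours at r = -0.29.
N(10.6) = 703811·e^(-0.29×6.1) = 703811·e^-1.769 = 120002.

120000 cells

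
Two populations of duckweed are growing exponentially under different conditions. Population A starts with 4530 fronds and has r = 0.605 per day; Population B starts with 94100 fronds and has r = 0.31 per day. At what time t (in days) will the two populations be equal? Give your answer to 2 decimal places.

10.28 days

Set 4530·e^(0.605t) = 94100·e^(0.31t).
e^((0.605 − 0.31)t) = 94100/4530 → e^(0.295·t) = 20.773.
0.295·t = ln(20.773) = 3.0336, so t = 3.0336/0.295 = 10.284.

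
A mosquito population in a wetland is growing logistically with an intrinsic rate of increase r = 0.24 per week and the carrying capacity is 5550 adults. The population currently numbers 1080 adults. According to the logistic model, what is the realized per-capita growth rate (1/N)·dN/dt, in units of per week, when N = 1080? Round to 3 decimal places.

0.193 per week

(1/N)·dN/dt = r(1 − N/K) = 0.24 × (1 − 1080/5550).
= 0.24 × 0.80541 = 0.1933.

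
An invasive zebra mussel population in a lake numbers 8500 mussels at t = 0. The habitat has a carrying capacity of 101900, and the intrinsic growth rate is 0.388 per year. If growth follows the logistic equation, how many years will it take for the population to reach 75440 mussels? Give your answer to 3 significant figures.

8.88 years

A = (K − N₀)/N₀ = (101900 − 8500)/8500 = 10.988.
Solve 101900/(1 + 10.988·e^(−0.388t)) = 75440: 1 + 10.988·e^(−0.388t) = 1.3507, so e^(−0.388t) = 0.0319198.
−0.388·t = ln(0.0319198) = -3.4445, so t = 3.4445/0.388 = 8.8777.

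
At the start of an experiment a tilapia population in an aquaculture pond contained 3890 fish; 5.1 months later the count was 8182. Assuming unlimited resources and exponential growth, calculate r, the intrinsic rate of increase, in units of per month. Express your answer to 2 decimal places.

0.15 per month

From N(t) = N₀·e^(rt): e^(r·5.1) = 8182/3890 = 2.1033.
r·5.1 = ln(2.1033) = 0.74353, so r = 0.74353/5.1 = 0.14579.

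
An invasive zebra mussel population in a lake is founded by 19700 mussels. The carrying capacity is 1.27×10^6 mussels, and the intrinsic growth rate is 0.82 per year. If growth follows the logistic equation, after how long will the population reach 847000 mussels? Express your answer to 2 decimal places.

5.91 years

A = (K − N₀)/N₀ = (1.27×10^6 − 19700)/19700 = 63.467.
Solve 1.27×10^6/(1 + 63.467·e^(−0.82t)) = 847000: 1 + 63.467·e^(−0.82t) = 1.4994, so e^(−0.82t) = 0.00786881.
−0.82·t = ln(0.00786881) = -4.8448, so t = 4.8448/0.82 = 5.9084.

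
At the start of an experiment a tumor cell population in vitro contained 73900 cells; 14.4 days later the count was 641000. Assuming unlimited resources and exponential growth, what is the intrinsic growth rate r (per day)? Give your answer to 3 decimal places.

0.150 per day

From N(t) = N₀·e^(rt): e^(r·14.4) = 641000/73900 = 8.6739.
r·14.4 = ln(8.6739) = 2.1603, so r = 2.1603/14.4 = 0.15002.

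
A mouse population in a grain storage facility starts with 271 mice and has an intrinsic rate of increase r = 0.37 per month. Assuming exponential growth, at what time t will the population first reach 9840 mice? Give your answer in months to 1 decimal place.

9.7 months

Set N₀·e^(rt) = 9840: e^(0.37·t) = 9840/271 = 36.31.
0.37·t = ln(36.31) = 3.5921, so t = 3.5921/0.37 = 9.7084.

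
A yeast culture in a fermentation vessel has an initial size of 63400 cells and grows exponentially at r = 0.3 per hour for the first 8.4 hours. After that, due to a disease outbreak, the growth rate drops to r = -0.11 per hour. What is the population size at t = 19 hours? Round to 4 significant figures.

245500 cells

Phase 1: N(8.4) = 63400·e^(0.3×8.4) = 63400·e^2.52 = 787973.
Phase 2 runs for 19 − 8.4 = 10.6 hours at r = -0.11.
N(19) = 787973·e^(-0.11×10.6) = 787973·e^-1.166 = 245541.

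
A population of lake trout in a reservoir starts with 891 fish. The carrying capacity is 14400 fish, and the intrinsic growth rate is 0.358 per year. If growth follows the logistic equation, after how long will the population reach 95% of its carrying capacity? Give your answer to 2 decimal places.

A = (K − N₀)/N₀ = (14400 − 891)/891 = 15.162.
Solve 14400/(1 + 15.162·e^(−0.358t)) = 13680: 1 + 15.162·e^(−0.358t) = 1.0526, so e^(−0.358t) = 0.00347137.
−0.358·t = ln(0.00347137) = -5.6632, so t = 5.6632/0.358 = 15.819.

15.82 years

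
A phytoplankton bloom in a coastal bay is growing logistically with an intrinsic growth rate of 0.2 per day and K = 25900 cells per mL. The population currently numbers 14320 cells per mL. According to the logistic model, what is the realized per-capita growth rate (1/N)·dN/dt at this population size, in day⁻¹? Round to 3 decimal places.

(1/N)·dN/dt = r(1 − N/K) = 0.2 × (1 − 14320/25900).
= 0.2 × 0.4471 = 0.089421.

0.089 per day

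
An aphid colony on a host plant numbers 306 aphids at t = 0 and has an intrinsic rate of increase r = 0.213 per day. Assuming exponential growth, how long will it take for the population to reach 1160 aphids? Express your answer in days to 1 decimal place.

6.3 days

Set N₀·e^(rt) = 1160: e^(0.213·t) = 1160/306 = 3.7908.
0.213·t = ln(3.7908) = 1.3326, so t = 1.3326/0.213 = 6.2563.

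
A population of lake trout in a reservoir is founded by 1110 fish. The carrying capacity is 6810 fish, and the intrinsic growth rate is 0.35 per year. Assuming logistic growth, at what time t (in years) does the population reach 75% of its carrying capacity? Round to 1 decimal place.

A = (K − N₀)/N₀ = (6810 − 1110)/1110 = 5.1351.
Solve 6810/(1 + 5.1351·e^(−0.35t)) = 5107.5: 1 + 5.1351·e^(−0.35t) = 1.3333, so e^(−0.35t) = 0.0649123.
−0.35·t = ln(0.0649123) = -2.7347, so t = 2.7347/0.35 = 7.8135.

7.8 years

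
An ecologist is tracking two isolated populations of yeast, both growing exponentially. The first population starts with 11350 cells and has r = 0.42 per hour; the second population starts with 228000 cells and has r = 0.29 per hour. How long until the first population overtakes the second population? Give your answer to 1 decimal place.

23.1 hours

Set 11350·e^(0.42t) = 228000·e^(0.29t).
e^((0.42 − 0.29)t) = 228000/11350 → e^(0.13·t) = 20.088.
0.13·t = ln(20.088) = 3.0001, so t = 3.0001/0.13 = 23.078.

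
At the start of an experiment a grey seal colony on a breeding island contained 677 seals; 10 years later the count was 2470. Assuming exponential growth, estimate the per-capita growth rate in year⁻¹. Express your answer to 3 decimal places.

0.129 per year

From N(t) = N₀·e^(rt): e^(r·10) = 2470/677 = 3.6484.
r·10 = ln(3.6484) = 1.2943, so r = 1.2943/10 = 0.12943.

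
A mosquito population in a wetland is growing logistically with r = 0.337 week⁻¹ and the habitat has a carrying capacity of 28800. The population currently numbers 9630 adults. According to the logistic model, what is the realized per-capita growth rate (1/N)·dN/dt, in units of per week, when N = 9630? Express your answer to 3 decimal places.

0.224 per week

(1/N)·dN/dt = r(1 − N/K) = 0.337 × (1 − 9630/28800).
= 0.337 × 0.66563 = 0.22432.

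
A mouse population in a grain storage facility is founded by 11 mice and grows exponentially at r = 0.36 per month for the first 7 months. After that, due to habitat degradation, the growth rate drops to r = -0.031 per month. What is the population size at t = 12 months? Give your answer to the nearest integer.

117 mice

Phase 1: N(7) = 11·e^(0.36×7) = 11·e^2.52 = 136.715.
Phase 2 runs for 12 − 7 = 5 months at r = -0.031.
N(12) = 136.715·e^(-0.031×5) = 136.715·e^-0.155 = 117.084.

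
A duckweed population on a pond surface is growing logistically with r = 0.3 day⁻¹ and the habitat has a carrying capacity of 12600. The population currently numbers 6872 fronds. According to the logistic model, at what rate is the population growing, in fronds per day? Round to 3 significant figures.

937 fronds per day

dN/dt = rN(1 − N/K) = 0.3 × 6872 × (1 − 6872/12600).
1 − 6872/12600 = 0.4546; dN/dt = 0.3 × 6872 × 0.4546 = 937.21.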